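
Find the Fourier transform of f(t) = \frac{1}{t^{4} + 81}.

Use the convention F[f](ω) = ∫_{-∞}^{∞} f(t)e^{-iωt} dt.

F(ω) = \frac{\pi e^{- \frac{3 \sqrt{2} \left|{\omega}\right|}{2}} \sin{\left(\frac{3 \sqrt{2} \left|{\omega}\right|}{2} + \frac{\pi}{4} \right)}}{27}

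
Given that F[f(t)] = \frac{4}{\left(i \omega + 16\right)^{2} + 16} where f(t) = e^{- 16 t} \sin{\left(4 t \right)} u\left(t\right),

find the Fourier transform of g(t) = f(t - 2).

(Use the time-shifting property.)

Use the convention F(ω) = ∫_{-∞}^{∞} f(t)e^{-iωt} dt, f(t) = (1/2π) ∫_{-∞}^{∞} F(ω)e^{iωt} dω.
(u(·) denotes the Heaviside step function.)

F[g](ω) = \frac{4 e^{- 2 i \omega}}{\left(i \omega + 16\right)^{2} + 16}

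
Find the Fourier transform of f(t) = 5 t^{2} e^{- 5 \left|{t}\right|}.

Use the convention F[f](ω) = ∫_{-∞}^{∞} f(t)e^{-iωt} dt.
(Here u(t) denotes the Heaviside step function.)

F(ω) = \frac{100 \left(25 - 3 \omega^{2}\right)}{\left(\omega^{2} + 25\right)^{3}}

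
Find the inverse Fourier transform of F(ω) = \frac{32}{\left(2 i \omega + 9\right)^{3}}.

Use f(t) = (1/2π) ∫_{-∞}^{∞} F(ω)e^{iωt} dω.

f(t) = 2 t^{2} e^{- \frac{9 t}{2}} u\left(t\right)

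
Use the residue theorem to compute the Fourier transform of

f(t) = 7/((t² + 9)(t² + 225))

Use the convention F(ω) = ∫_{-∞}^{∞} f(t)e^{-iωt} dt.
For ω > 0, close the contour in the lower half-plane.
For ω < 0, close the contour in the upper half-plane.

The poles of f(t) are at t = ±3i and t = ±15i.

Let g(z) = f(z)e^{-iωz}; for large |z| the factor e^{-iωz} decays in the lower half-plane when ω > 0 and in the upper half-plane when ω < 0.

Case ω > 0 (lower half-plane, clockwise contour ⇒ F(ω) = -2πi·ΣRes):
  Res_{z = - 3 i} g(z) = \frac{7 i e^{- 3 \omega}}{1296}
  Res_{z = - 15 i} g(z) = - \frac{7 i e^{- 15 \omega}}{6480}
  F(ω) = -2πi·ΣRes = \frac{7 \pi \left(5 e^{12 \omega} - 1\right) e^{- 15 \omega}}{3240}

Case ω < 0 (upper half-plane, counterclockwise contour ⇒ F(ω) = +2πi·ΣRes):
  Res_{z = 3 i} g(z) = - \frac{7 i e^{3 \omega}}{1296}
  Res_{z = 15 i} g(z) = \frac{7 i e^{15 \omega}}{6480}
  F(ω) = 2πi·ΣRes = \frac{7 \pi \left(5 - e^{12 \omega}\right) e^{3 \omega}}{3240}

Both cases combine into a single formula in |ω|:

F(ω) = \frac{7 \pi \left(5 e^{12 \left|{\omega}\right|} - 1\right) e^{- 15 \left|{\omega}\right|}}{3240}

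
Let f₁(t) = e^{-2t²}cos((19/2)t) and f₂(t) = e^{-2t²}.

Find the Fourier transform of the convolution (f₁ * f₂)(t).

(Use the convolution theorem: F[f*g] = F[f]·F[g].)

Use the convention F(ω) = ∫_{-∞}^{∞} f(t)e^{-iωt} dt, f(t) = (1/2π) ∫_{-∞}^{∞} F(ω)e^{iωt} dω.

F[f₁*f₂](ω) = \frac{\pi \left(e^{\frac{19 \omega}{4}} + 1\right) e^{- \frac{\omega^{2}}{4} - \frac{19 \omega}{8} - \frac{361}{32}}}{4}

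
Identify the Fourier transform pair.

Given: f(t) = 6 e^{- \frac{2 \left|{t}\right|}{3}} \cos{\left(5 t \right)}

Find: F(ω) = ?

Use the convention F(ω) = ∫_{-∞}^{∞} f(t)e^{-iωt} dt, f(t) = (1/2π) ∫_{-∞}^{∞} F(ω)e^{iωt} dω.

F(ω) = \frac{72 \left(9 \omega^{2} + 229\right)}{81 \omega^{4} - 3978 \omega^{2} + 52441}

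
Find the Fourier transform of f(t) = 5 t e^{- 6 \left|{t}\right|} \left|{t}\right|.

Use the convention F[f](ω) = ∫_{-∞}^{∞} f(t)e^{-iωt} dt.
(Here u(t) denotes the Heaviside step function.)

F(ω) = \frac{20 i \omega \left(\omega^{2} - 108\right)}{\left(\omega^{2} + 36\right)^{3}}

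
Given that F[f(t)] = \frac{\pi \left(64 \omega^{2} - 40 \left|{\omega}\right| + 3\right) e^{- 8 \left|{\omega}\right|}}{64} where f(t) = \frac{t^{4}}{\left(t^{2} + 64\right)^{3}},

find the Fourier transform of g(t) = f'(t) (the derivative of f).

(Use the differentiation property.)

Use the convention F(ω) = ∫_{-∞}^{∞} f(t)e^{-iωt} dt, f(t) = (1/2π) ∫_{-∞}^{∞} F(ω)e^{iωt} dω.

F[g](ω) = \frac{i \pi \omega \left(64 \omega^{2} - 40 \left|{\omega}\right| + 3\right) e^{- 8 \left|{\omega}\right|}}{64}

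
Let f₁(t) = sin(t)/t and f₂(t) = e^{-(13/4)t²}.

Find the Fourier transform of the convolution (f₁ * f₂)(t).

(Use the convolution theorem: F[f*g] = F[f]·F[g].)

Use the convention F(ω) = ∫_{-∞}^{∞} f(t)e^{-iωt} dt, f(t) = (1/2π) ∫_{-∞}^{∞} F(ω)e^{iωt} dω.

F[f₁*f₂](ω) = \begin{cases} \frac{2 \sqrt{13} \pi^{\frac{3}{2}} e^{- \frac{\omega^{2}}{13}}}{13} & \text{for}\: \omega > -1 \wedge \omega < 1 \\0 & \text{otherwise} \end{cases}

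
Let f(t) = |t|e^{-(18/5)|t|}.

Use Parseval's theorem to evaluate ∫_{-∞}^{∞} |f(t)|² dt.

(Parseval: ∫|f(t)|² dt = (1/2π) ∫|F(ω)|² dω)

∫|f(t)|² dt = \frac{125}{11664}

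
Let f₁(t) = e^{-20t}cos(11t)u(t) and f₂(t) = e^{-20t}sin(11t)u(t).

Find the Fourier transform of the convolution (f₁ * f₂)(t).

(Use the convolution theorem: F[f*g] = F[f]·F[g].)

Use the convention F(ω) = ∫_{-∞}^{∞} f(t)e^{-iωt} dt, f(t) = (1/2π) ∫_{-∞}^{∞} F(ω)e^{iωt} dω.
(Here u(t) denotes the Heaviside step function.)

F[f₁*f₂](ω) = \frac{11 \left(i \omega + 20\right)}{\left(\left(i \omega + 20\right)^{2} + 121\right)^{2}}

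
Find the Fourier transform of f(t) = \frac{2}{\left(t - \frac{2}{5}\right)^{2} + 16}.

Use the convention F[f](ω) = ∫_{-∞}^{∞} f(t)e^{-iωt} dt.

F(ω) = \frac{\pi e^{- \frac{2 i \omega}{5} - 4 \left|{\omega}\right|}}{2}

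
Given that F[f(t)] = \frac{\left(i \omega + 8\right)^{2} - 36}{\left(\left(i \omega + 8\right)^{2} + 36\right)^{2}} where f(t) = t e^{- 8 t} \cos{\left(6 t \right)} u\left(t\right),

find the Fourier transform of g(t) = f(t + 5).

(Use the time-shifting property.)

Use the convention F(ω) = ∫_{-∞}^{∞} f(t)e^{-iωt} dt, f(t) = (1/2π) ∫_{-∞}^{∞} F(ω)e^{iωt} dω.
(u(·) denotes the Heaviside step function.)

F[g](ω) = \frac{\left(\left(i \omega + 8\right)^{2} - 36\right) e^{5 i \omega}}{\left(\left(i \omega + 8\right)^{2} + 36\right)^{2}}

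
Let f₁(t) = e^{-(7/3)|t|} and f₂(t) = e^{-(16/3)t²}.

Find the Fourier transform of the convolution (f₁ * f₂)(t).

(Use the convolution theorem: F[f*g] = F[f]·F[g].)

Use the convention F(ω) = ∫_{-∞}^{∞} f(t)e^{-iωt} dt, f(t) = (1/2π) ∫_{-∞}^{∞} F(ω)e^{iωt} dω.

F[f₁*f₂](ω) = \frac{21 \sqrt{3} \sqrt{\pi} e^{- \frac{3 \omega^{2}}{64}}}{2 \left(9 \omega^{2} + 49\right)}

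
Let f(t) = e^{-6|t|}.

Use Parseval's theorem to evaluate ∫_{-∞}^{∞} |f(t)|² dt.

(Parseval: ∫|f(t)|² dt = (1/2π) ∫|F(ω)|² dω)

∫|f(t)|² dt = \frac{1}{6}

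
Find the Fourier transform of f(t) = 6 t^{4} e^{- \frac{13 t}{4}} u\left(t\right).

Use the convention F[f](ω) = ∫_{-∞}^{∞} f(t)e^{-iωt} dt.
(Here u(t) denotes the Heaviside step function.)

F(ω) = \frac{147456}{\left(4 i \omega + 13\right)^{5}}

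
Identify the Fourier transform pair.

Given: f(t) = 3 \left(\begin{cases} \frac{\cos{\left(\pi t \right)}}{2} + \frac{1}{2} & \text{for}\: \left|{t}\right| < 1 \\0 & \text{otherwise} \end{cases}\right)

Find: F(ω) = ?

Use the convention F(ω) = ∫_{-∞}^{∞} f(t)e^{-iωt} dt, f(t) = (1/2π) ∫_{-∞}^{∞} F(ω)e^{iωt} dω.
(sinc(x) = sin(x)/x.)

F(ω) = - \frac{3 \pi^{2} \operatorname{sinc}{\left(\omega \right)}}{\omega^{2} - \pi^{2}}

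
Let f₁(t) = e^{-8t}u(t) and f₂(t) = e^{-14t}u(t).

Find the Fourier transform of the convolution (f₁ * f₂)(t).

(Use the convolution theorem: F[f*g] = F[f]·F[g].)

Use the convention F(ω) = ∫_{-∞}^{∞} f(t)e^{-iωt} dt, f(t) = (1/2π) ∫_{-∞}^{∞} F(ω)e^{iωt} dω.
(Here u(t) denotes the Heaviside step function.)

F[f₁*f₂](ω) = \frac{1}{\left(i \omega + 8\right) \left(i \omega + 14\right)}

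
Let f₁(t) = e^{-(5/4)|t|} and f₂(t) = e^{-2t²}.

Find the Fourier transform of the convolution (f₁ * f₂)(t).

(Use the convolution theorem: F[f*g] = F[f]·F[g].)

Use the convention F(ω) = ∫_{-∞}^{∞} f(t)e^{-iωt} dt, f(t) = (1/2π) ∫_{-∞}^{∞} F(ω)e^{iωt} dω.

F[f₁*f₂](ω) = \frac{20 \sqrt{2} \sqrt{\pi} e^{- \frac{\omega^{2}}{8}}}{16 \omega^{2} + 25}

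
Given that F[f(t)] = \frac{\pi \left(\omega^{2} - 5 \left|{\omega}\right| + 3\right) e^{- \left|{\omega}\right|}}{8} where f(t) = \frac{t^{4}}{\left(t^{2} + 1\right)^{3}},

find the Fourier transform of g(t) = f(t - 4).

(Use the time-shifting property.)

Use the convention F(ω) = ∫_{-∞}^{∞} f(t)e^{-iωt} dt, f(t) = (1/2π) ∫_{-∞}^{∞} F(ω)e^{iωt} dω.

F[g](ω) = \frac{\pi \left(\omega^{2} - 5 \left|{\omega}\right| + 3\right) e^{- 4 i \omega - \left|{\omega}\right|}}{8}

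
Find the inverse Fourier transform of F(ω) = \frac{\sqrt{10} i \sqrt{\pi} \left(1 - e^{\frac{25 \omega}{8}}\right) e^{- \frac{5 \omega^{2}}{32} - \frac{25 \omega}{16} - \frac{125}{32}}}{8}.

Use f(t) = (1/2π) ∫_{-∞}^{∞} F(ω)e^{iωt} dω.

f(t) = e^{- \frac{8 t^{2}}{5}} \sin{\left(5 t \right)}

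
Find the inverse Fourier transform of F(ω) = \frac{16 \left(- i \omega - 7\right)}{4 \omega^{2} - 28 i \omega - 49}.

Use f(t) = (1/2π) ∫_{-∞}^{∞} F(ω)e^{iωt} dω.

f(t) = 4 \left(\frac{7 t}{2} + 1\right) e^{- \frac{7 t}{2}} u\left(t\right)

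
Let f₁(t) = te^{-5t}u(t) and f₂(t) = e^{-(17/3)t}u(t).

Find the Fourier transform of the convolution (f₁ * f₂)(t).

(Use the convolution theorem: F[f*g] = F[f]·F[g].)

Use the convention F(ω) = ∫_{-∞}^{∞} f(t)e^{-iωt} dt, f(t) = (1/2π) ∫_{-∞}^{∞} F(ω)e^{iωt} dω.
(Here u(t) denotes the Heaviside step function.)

F[f₁*f₂](ω) = \frac{3}{\left(i \omega + 5\right)^{2} \left(3 i \omega + 17\right)}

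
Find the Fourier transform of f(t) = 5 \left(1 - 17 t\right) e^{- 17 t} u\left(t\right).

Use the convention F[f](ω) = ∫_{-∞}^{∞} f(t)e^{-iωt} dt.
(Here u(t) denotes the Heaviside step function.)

F(ω) = \frac{5 i \omega}{- \omega^{2} + 34 i \omega + 289}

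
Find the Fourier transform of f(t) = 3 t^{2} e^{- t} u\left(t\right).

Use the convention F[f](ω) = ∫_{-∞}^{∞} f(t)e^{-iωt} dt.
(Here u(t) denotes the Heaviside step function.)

F(ω) = \frac{6}{\left(i \omega + 1\right)^{3}}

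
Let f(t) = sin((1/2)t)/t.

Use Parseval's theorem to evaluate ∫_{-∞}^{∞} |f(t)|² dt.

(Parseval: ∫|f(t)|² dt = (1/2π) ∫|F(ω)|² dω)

∫|f(t)|² dt = \frac{\pi}{2}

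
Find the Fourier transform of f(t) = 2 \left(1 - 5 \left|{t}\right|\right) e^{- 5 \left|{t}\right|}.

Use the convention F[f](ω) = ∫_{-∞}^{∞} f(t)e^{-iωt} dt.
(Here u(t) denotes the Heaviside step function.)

F(ω) = \frac{40 \omega^{2}}{\left(\omega^{2} + 25\right)^{2}}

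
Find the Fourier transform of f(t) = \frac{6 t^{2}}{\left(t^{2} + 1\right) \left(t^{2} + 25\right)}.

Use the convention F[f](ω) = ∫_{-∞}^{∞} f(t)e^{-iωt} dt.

F(ω) = \frac{\pi \left(5 - e^{4 \left|{\omega}\right|}\right) e^{- 5 \left|{\omega}\right|}}{4}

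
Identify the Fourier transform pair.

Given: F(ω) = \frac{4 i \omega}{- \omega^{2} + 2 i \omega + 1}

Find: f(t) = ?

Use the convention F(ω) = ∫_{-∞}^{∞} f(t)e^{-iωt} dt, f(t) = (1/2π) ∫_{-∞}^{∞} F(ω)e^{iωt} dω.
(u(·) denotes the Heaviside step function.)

f(t) = 4 \left(1 - t\right) e^{- t} u\left(t\right)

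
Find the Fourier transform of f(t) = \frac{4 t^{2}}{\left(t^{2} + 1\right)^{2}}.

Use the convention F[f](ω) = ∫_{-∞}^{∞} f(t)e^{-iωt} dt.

F(ω) = 2 \pi \left(1 - \left|{\omega}\right|\right) e^{- \left|{\omega}\right|}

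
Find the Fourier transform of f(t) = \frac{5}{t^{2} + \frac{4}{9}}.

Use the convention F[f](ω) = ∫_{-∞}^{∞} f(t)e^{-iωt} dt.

F(ω) = \frac{15 \pi e^{- \frac{2 \left|{\omega}\right|}{3}}}{2}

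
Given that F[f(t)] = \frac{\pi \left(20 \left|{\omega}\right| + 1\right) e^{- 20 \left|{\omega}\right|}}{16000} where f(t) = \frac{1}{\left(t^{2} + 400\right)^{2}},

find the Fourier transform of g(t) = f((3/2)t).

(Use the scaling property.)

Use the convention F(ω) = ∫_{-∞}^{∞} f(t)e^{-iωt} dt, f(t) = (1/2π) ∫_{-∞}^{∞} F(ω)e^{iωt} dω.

F[g](ω) = \frac{\pi \left(40 \left|{\omega}\right| + 3\right) e^{- \frac{40 \left|{\omega}\right|}{3}}}{72000}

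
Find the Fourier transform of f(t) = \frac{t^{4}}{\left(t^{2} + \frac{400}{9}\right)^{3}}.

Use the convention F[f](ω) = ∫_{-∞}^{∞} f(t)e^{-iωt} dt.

F(ω) = \frac{\pi \left(400 \omega^{2} - 300 \left|{\omega}\right| + 27\right) e^{- \frac{20 \left|{\omega}\right|}{3}}}{480}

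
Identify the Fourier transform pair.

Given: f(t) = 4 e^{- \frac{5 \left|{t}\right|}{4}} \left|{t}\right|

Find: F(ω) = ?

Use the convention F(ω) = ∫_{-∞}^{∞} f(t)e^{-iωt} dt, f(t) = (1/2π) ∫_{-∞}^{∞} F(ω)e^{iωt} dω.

F(ω) = \frac{128 \left(25 - 16 \omega^{2}\right)}{\left(16 \omega^{2} + 25\right)^{2}}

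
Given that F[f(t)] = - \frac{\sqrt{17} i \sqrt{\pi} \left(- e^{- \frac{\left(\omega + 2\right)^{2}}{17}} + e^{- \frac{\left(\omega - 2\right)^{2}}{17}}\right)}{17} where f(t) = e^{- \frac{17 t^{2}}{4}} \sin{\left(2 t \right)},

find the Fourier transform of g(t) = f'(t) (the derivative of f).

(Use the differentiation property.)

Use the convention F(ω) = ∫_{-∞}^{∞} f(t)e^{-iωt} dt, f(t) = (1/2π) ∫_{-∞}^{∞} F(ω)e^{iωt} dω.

F[g](ω) = \frac{\sqrt{17} \sqrt{\pi} \omega \left(e^{\frac{8 \omega}{17}} - 1\right) e^{- \frac{\omega^{2}}{17} - \frac{4 \omega}{17} - \frac{4}{17}}}{17}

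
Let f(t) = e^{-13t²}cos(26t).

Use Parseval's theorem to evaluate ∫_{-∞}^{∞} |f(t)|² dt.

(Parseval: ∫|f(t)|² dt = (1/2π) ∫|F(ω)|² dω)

∫|f(t)|² dt = \frac{\sqrt{26} \sqrt{\pi} \left(1 + e^{26}\right)}{52 e^{26}}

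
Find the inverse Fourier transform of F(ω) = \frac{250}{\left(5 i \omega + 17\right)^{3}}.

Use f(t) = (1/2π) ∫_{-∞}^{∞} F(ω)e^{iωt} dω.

f(t) = t^{2} e^{- \frac{17 t}{5}} u\left(t\right)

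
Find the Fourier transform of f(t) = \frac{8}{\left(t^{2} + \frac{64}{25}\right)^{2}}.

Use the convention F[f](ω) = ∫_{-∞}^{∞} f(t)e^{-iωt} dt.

F(ω) = \frac{25 \pi \left(8 \left|{\omega}\right| + 5\right) e^{- \frac{8 \left|{\omega}\right|}{5}}}{128}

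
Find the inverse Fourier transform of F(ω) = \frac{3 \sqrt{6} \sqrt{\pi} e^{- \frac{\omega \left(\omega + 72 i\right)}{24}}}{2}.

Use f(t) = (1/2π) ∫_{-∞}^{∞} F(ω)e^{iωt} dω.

f(t) = 9 e^{- 6 \left(t - 3\right)^{2}}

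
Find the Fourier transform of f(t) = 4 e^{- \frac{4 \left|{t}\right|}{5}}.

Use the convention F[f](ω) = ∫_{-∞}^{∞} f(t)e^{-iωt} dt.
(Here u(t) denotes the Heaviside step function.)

F(ω) = \frac{160}{25 \omega^{2} + 16}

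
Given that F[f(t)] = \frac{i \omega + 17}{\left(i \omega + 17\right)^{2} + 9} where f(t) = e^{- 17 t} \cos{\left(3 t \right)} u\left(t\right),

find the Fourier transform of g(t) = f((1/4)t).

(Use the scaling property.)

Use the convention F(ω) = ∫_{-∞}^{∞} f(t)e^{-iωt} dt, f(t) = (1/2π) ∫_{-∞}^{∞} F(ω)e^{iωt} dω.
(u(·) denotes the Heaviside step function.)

F[g](ω) = \frac{4 \left(4 i \omega + 17\right)}{\left(4 i \omega + 17\right)^{2} + 9}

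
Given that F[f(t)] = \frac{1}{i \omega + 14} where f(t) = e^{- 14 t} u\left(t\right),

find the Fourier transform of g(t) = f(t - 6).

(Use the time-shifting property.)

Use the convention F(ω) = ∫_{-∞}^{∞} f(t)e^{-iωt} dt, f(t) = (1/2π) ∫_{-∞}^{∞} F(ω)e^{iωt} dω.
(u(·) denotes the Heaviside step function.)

F[g](ω) = \frac{e^{- 6 i \omega}}{i \omega + 14}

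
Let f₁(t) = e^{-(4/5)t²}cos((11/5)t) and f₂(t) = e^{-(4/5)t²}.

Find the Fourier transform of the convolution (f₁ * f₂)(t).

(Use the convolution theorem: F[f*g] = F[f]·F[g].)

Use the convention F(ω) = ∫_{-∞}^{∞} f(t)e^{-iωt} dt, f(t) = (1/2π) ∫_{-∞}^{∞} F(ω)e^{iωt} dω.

F[f₁*f₂](ω) = \frac{5 \pi \left(e^{\frac{11 \omega}{4}} + 1\right) e^{- \frac{5 \omega^{2}}{8} - \frac{11 \omega}{8} - \frac{121}{80}}}{8}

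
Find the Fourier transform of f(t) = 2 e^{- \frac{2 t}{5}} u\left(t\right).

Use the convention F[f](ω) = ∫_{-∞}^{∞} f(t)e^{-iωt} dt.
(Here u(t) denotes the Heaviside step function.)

F(ω) = \frac{10}{5 i \omega + 2}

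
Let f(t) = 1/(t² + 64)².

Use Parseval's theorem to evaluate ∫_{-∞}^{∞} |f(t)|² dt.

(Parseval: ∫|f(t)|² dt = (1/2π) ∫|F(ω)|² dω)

∫|f(t)|² dt = \frac{5 \pi}{33554432}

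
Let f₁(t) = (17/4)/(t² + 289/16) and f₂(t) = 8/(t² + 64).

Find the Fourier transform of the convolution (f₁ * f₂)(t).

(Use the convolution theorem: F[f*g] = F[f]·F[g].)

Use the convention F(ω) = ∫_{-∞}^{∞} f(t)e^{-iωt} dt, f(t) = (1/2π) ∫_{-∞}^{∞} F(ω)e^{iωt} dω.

F[f₁*f₂](ω) = \pi^{2} e^{- \frac{49 \left|{\omega}\right|}{4}}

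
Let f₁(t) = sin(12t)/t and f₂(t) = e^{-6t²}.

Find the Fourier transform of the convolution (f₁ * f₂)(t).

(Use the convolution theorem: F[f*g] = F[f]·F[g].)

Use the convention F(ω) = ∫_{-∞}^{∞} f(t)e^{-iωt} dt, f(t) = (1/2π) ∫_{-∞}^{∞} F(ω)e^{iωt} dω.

F[f₁*f₂](ω) = \begin{cases} \frac{\sqrt{6} \pi^{\frac{3}{2}} e^{- \frac{\omega^{2}}{24}}}{6} & \text{for}\: \omega > -12 \wedge \omega < 12 \\0 & \text{otherwise} \end{cases}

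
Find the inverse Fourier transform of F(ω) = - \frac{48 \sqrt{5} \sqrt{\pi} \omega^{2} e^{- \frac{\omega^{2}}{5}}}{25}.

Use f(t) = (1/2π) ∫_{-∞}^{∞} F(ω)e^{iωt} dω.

f(t) = 6 \left(5 t^{2} - 2\right) e^{- \frac{5 t^{2}}{4}}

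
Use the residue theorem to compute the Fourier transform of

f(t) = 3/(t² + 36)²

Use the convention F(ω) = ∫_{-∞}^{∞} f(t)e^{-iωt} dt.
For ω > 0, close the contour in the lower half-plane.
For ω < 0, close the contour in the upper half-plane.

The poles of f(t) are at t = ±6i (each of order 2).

Let g(z) = f(z)e^{-iωz}; for large |z| the factor e^{-iωz} decays in the lower half-plane when ω > 0 and in the upper half-plane when ω < 0.

Case ω > 0 (lower half-plane, clockwise contour ⇒ F(ω) = -2πi·ΣRes):
  Res_{z = - 6 i} g(z) = \frac{i \left(6 \omega + 1\right) e^{- 6 \omega}}{288} (pole of order 2)
  F(ω) = -2πi·ΣRes = \frac{\pi \left(6 \omega + 1\right) e^{- 6 \omega}}{144}

Case ω < 0 (upper half-plane, counterclockwise contour ⇒ F(ω) = +2πi·ΣRes):
  Res_{z = 6 i} g(z) = \frac{i \left(6 \omega - 1\right) e^{6 \omega}}{288} (pole of order 2)
  F(ω) = 2πi·ΣRes = \frac{\pi \left(1 - 6 \omega\right) e^{6 \omega}}{144}

Both cases combine into a single formula in |ω|:

F(ω) = \frac{\pi \left(6 \left|{\omega}\right| + 1\right) e^{- 6 \left|{\omega}\right|}}{144}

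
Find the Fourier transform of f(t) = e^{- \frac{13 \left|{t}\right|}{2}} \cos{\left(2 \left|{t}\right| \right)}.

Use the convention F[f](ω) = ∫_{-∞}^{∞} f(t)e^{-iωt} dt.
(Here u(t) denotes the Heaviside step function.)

F(ω) = \frac{52 \left(4 \omega^{2} + 185\right)}{16 \omega^{4} + 1224 \omega^{2} + 34225}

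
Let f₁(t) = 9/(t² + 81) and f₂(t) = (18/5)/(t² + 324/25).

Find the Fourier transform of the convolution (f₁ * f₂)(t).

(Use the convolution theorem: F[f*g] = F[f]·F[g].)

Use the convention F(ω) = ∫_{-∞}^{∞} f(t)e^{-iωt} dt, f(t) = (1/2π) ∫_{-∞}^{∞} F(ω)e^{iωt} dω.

F[f₁*f₂](ω) = \pi^{2} e^{- \frac{63 \left|{\omega}\right|}{5}}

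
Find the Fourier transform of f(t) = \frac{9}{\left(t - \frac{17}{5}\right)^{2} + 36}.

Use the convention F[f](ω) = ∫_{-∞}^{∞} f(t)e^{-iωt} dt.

F(ω) = \frac{3 \pi e^{- \frac{17 i \omega}{5} - 6 \left|{\omega}\right|}}{2}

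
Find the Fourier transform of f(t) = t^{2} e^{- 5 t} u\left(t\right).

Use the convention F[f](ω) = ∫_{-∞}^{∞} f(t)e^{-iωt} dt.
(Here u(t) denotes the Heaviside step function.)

F(ω) = \frac{2}{\left(i \omega + 5\right)^{3}}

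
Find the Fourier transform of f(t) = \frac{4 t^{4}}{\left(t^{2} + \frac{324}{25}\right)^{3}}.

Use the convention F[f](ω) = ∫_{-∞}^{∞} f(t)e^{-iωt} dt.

F(ω) = \frac{\pi \left(108 \omega^{2} - 150 \left|{\omega}\right| + 25\right) e^{- \frac{18 \left|{\omega}\right|}{5}}}{60}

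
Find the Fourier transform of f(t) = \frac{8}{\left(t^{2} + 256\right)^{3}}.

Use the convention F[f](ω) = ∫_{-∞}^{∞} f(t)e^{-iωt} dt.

F(ω) = \frac{\pi \left(256 \omega^{2} + 48 \left|{\omega}\right| + 3\right) e^{- 16 \left|{\omega}\right|}}{1048576}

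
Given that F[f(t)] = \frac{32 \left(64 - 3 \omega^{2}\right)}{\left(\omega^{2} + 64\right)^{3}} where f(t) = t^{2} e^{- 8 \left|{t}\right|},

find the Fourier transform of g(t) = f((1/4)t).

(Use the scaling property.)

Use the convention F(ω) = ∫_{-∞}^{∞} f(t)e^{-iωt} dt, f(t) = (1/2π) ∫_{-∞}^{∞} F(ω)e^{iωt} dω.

F[g](ω) = \frac{4 - 3 \omega^{2}}{2 \left(\omega^{2} + 4\right)^{3}}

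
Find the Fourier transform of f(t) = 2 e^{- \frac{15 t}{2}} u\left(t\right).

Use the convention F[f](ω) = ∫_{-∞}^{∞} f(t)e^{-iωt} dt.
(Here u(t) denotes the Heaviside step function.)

F(ω) = \frac{4}{2 i \omega + 15}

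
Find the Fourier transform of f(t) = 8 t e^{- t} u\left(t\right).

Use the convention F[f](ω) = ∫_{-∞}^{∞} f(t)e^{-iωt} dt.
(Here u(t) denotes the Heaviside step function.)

F(ω) = \frac{8}{\left(i \omega + 1\right)^{2}}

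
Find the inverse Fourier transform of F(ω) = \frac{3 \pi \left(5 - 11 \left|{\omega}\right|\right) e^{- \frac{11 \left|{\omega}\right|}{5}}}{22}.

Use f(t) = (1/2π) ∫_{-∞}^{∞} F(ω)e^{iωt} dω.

f(t) = \frac{3 t^{2}}{\left(t^{2} + \frac{121}{25}\right)^{2}}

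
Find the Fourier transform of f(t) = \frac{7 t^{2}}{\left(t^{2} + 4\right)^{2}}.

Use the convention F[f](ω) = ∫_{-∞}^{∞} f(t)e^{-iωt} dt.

F(ω) = \frac{7 \pi \left(1 - 2 \left|{\omega}\right|\right) e^{- 2 \left|{\omega}\right|}}{4}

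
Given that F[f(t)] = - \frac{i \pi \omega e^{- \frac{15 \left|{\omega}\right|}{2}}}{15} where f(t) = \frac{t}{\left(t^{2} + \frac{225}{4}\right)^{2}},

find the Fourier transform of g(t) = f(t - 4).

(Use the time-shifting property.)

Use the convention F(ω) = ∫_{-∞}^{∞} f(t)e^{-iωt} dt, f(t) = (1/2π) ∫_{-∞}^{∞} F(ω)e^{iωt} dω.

F[g](ω) = - \frac{i \pi \omega e^{- 4 i \omega - \frac{15 \left|{\omega}\right|}{2}}}{15}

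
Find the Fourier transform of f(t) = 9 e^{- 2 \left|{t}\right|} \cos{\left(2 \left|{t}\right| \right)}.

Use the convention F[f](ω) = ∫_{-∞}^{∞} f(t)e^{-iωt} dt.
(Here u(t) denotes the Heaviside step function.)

F(ω) = \frac{36 \left(\omega^{2} + 8\right)}{\omega^{4} + 64}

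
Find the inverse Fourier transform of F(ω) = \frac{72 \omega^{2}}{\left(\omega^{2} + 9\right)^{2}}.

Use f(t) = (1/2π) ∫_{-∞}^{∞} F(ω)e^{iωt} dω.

f(t) = 6 \left(1 - 3 \left|{t}\right|\right) e^{- 3 \left|{t}\right|}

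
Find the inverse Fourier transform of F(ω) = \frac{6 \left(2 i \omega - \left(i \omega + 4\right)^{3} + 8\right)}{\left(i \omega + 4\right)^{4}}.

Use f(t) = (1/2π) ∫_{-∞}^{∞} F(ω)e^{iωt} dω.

f(t) = 6 \left(t^{2} - 1\right) e^{- 4 t} u\left(t\right)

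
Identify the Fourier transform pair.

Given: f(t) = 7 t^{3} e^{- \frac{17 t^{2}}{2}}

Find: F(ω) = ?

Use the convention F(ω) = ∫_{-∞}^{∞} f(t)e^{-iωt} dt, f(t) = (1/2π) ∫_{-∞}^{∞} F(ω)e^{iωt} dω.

F(ω) = \frac{7 \sqrt{34} i \sqrt{\pi} \omega \left(\omega^{2} - 51\right) e^{- \frac{\omega^{2}}{34}}}{83521}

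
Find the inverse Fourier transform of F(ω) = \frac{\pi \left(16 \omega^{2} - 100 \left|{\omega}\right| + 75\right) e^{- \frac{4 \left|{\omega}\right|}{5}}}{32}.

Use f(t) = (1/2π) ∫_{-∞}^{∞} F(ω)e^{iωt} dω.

f(t) = \frac{5 t^{4}}{\left(t^{2} + \frac{16}{25}\right)^{3}}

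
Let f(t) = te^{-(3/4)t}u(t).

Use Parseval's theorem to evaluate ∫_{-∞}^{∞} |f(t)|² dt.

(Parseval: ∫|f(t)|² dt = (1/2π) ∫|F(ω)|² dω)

∫|f(t)|² dt = \frac{16}{27}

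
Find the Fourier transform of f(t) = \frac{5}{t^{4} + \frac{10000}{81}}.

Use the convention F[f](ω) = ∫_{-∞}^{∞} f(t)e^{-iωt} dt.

F(ω) = \frac{27 \pi e^{- \frac{5 \sqrt{2} \left|{\omega}\right|}{3}} \sin{\left(\frac{5 \sqrt{2} \left|{\omega}\right|}{3} + \frac{\pi}{4} \right)}}{200}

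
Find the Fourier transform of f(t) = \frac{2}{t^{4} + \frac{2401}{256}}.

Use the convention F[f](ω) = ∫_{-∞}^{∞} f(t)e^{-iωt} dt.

F(ω) = \frac{128 \pi e^{- \frac{7 \sqrt{2} \left|{\omega}\right|}{8}} \sin{\left(\frac{7 \sqrt{2} \left|{\omega}\right|}{8} + \frac{\pi}{4} \right)}}{343}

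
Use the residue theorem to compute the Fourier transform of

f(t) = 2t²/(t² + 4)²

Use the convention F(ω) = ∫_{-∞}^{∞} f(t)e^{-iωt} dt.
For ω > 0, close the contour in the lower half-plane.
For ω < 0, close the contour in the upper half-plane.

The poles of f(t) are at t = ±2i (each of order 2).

Let g(z) = f(z)e^{-iωz}; for large |z| the factor e^{-iωz} decays in the lower half-plane when ω > 0 and in the upper half-plane when ω < 0.

Case ω > 0 (lower half-plane, clockwise contour ⇒ F(ω) = -2πi·ΣRes):
  Res_{z = - 2 i} g(z) = \frac{i \left(1 - 2 \omega\right) e^{- 2 \omega}}{4} (pole of order 2)
  F(ω) = -2πi·ΣRes = \frac{\pi \left(1 - 2 \omega\right) e^{- 2 \omega}}{2}

Case ω < 0 (upper half-plane, counterclockwise contour ⇒ F(ω) = +2πi·ΣRes):
  Res_{z = 2 i} g(z) = \frac{i \left(- 2 \omega - 1\right) e^{2 \omega}}{4} (pole of order 2)
  F(ω) = 2πi·ΣRes = \frac{\pi \left(2 \omega + 1\right) e^{2 \omega}}{2}

Both cases combine into a single formula in |ω|:

F(ω) = \frac{\pi \left(1 - 2 \left|{\omega}\right|\right) e^{- 2 \left|{\omega}\right|}}{2}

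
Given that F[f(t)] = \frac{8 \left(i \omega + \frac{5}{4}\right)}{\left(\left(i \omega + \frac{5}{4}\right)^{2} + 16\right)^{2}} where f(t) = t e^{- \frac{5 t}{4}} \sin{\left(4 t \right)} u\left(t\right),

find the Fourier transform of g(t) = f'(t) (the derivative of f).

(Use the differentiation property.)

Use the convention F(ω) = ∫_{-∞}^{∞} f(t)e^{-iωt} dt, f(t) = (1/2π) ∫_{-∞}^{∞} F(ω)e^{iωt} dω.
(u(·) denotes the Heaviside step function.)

F[g](ω) = \frac{512 i \omega \left(4 i \omega + 5\right)}{\left(\left(4 i \omega + 5\right)^{2} + 256\right)^{2}}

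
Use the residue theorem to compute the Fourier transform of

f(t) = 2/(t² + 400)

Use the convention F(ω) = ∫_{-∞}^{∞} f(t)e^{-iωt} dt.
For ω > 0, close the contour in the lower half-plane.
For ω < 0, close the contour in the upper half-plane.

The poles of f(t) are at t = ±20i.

Let g(z) = f(z)e^{-iωz}; for large |z| the factor e^{-iωz} decays in the lower half-plane when ω > 0 and in the upper half-plane when ω < 0.

Case ω > 0 (lower half-plane, clockwise contour ⇒ F(ω) = -2πi·ΣRes):
  Res_{z = - 20 i} g(z) = \frac{i e^{- 20 \omega}}{20}
  F(ω) = -2πi·ΣRes = \frac{\pi e^{- 20 \omega}}{10}

Case ω < 0 (upper half-plane, counterclockwise contour ⇒ F(ω) = +2πi·ΣRes):
  Res_{z = 20 i} g(z) = - \frac{i e^{20 \omega}}{20}
  F(ω) = 2πi·ΣRes = \frac{\pi e^{20 \omega}}{10}

Both cases combine into a single formula in |ω|:

F(ω) = \frac{\pi e^{- 20 \left|{\omega}\right|}}{10}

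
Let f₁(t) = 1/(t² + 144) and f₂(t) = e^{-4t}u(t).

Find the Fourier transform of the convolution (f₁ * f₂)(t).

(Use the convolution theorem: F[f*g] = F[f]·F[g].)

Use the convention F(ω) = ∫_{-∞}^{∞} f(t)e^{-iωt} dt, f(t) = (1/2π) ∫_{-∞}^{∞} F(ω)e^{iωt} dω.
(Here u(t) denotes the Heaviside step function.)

F[f₁*f₂](ω) = \frac{\pi e^{- 12 \left|{\omega}\right|}}{12 \left(i \omega + 4\right)}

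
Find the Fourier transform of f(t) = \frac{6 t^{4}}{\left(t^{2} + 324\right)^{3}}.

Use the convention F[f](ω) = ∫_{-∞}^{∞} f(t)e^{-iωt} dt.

F(ω) = \frac{\pi \left(108 \omega^{2} - 30 \left|{\omega}\right| + 1\right) e^{- 18 \left|{\omega}\right|}}{8}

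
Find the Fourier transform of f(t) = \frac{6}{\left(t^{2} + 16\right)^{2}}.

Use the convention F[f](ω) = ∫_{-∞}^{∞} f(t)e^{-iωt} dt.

F(ω) = \frac{3 \pi \left(4 \left|{\omega}\right| + 1\right) e^{- 4 \left|{\omega}\right|}}{64}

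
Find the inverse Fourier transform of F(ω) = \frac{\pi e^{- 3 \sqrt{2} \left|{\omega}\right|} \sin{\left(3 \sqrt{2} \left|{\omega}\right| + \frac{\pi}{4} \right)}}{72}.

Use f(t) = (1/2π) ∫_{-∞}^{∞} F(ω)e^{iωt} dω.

f(t) = \frac{3}{t^{4} + 1296}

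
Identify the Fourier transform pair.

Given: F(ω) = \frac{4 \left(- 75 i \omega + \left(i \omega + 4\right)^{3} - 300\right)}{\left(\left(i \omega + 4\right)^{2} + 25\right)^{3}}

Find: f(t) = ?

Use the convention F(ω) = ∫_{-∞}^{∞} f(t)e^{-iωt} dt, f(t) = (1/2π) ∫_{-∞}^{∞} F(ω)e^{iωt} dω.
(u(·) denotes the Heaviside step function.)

f(t) = 2 t^{2} e^{- 4 t} \cos{\left(5 t \right)} u\left(t\right)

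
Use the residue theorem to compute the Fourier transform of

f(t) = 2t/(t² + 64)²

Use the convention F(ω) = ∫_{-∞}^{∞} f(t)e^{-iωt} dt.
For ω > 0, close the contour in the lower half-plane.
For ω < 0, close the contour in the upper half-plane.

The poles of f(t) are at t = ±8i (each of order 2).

Let g(z) = f(z)e^{-iωz}; for large |z| the factor e^{-iωz} decays in the lower half-plane when ω > 0 and in the upper half-plane when ω < 0.

Case ω > 0 (lower half-plane, clockwise contour ⇒ F(ω) = -2πi·ΣRes):
  Res_{z = - 8 i} g(z) = \frac{\omega e^{- 8 \omega}}{16} (pole of order 2)
  F(ω) = -2πi·ΣRes = - \frac{i \pi \omega e^{- 8 \omega}}{8}

Case ω < 0 (upper half-plane, counterclockwise contour ⇒ F(ω) = +2πi·ΣRes):
  Res_{z = 8 i} g(z) = - \frac{\omega e^{8 \omega}}{16} (pole of order 2)
  F(ω) = 2πi·ΣRes = - \frac{i \pi \omega e^{8 \omega}}{8}

Both cases combine into a single formula in |ω|:

F(ω) = - \frac{i \pi \omega e^{- 8 \left|{\omega}\right|}}{8}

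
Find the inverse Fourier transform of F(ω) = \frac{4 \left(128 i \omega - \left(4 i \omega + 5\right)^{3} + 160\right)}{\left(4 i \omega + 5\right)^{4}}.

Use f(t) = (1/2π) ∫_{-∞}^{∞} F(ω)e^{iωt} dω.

f(t) = \left(t^{2} - 1\right) e^{- \frac{5 t}{4}} u\left(t\right)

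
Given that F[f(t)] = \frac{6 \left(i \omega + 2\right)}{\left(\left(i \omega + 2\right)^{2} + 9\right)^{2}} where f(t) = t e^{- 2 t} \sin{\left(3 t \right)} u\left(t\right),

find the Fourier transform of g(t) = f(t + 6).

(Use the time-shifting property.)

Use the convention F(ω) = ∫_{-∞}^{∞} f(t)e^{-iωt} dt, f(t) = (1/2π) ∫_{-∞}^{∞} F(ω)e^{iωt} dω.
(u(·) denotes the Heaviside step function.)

F[g](ω) = \frac{6 \left(i \omega + 2\right) e^{6 i \omega}}{\left(\left(i \omega + 2\right)^{2} + 9\right)^{2}}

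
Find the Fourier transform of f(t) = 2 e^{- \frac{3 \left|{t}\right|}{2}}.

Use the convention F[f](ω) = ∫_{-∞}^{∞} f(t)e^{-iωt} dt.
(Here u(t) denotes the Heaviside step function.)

F(ω) = \frac{24}{4 \omega^{2} + 9}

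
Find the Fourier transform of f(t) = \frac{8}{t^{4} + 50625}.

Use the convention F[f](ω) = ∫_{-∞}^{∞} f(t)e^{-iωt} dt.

F(ω) = \frac{8 \pi e^{- \frac{15 \sqrt{2} \left|{\omega}\right|}{2}} \sin{\left(\frac{15 \sqrt{2} \left|{\omega}\right|}{2} + \frac{\pi}{4} \right)}}{3375}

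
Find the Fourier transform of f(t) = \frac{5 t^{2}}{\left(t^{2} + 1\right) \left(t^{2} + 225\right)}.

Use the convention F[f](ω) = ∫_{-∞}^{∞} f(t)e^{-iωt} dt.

F(ω) = \frac{5 \pi \left(15 - e^{14 \left|{\omega}\right|}\right) e^{- 15 \left|{\omega}\right|}}{224}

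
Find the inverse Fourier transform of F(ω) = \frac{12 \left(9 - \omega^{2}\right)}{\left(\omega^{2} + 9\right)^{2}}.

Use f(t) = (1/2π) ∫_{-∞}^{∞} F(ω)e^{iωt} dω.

f(t) = 6 e^{- 3 \left|{t}\right|} \left|{t}\right|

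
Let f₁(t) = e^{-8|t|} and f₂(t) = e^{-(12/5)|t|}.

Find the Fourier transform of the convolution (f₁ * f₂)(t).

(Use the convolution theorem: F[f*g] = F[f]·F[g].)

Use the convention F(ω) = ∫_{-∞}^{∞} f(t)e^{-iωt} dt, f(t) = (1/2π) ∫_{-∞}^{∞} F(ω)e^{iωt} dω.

F[f₁*f₂](ω) = \frac{1920}{\left(\omega^{2} + 64\right) \left(25 \omega^{2} + 144\right)}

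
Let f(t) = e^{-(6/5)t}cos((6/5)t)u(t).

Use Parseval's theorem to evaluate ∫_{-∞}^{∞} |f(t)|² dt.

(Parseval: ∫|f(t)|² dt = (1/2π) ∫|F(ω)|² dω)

∫|f(t)|² dt = \frac{5}{16}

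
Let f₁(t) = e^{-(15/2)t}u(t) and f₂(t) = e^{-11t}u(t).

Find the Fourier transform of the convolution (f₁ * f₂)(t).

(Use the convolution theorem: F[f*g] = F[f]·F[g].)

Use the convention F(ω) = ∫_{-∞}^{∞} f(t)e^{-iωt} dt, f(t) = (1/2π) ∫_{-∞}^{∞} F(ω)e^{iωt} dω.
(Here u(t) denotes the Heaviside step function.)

F[f₁*f₂](ω) = \frac{2}{\left(i \omega + 11\right) \left(2 i \omega + 15\right)}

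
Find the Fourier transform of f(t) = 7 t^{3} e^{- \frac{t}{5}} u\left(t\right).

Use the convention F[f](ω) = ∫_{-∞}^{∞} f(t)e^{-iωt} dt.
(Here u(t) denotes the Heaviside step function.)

F(ω) = \frac{26250}{\left(5 i \omega + 1\right)^{4}}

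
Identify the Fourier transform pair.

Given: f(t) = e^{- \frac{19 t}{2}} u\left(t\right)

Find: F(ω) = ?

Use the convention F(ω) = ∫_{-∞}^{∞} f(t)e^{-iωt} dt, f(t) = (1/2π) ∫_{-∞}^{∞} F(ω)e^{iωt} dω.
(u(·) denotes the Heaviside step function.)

F(ω) = \frac{2}{2 i \omega + 19}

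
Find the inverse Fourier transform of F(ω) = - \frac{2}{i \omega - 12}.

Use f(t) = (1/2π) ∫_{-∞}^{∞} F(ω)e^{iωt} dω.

f(t) = 2 e^{12 t} u\left(- t\right)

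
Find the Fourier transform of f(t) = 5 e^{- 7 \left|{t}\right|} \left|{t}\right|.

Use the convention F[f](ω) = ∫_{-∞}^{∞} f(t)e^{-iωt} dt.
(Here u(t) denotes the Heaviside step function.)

F(ω) = \frac{10 \left(49 - \omega^{2}\right)}{\left(\omega^{2} + 49\right)^{2}}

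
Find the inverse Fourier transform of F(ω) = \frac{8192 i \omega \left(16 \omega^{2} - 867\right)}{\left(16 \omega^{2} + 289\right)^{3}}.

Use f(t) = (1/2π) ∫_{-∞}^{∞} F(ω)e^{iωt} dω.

f(t) = 8 t e^{- \frac{17 \left|{t}\right|}{4}} \left|{t}\right|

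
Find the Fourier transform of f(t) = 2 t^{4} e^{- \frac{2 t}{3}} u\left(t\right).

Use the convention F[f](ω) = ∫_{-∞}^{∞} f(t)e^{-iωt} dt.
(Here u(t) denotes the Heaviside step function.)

F(ω) = \frac{11664}{\left(3 i \omega + 2\right)^{5}}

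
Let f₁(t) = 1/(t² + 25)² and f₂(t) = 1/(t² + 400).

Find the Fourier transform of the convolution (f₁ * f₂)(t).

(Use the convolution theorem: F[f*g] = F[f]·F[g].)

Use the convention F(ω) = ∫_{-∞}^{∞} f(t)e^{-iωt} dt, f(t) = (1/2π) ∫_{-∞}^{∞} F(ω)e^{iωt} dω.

F[f₁*f₂](ω) = \frac{\pi^{2} \left(5 \left|{\omega}\right| + 1\right) e^{- 25 \left|{\omega}\right|}}{5000}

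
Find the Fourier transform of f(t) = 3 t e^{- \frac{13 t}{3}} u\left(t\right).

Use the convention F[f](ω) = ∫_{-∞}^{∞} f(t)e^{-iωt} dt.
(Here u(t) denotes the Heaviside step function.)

F(ω) = \frac{27}{\left(3 i \omega + 13\right)^{2}}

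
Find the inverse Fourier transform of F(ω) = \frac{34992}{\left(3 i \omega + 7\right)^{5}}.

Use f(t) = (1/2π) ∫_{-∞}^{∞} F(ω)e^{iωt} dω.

f(t) = 6 t^{4} e^{- \frac{7 t}{3}} u\left(t\right)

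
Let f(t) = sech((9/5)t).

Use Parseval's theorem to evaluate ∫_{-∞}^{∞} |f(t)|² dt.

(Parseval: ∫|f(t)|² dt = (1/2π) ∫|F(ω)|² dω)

∫|f(t)|² dt = \frac{10}{9}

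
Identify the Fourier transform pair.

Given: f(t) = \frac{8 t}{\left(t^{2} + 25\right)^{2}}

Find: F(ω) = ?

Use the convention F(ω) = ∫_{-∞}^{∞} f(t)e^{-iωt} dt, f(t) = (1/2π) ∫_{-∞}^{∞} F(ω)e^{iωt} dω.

F(ω) = - \frac{4 i \pi \omega e^{- 5 \left|{\omega}\right|}}{5}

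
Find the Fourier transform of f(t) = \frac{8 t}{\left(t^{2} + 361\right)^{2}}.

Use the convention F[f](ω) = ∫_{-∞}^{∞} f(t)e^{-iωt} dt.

F(ω) = - \frac{4 i \pi \omega e^{- 19 \left|{\omega}\right|}}{19}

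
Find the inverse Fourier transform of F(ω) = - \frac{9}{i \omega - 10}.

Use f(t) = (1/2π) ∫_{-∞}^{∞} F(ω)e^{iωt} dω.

f(t) = 9 e^{10 t} u\left(- t\right)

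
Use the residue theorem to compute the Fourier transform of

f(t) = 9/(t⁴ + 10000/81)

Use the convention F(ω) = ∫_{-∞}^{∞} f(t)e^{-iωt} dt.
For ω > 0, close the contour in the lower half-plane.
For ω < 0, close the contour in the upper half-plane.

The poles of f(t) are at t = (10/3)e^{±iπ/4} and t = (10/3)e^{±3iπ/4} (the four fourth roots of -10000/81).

Let g(z) = f(z)e^{-iωz}; for large |z| the factor e^{-iωz} decays in the lower half-plane when ω > 0 and in the upper half-plane when ω < 0.

Case ω > 0 (lower half-plane, clockwise contour ⇒ F(ω) = -2πi·ΣRes):
  Res_{z = - \frac{5 \sqrt{2}}{3} - \frac{5 \sqrt{2} i}{3}} g(z) = \frac{243 \sqrt{2} i \left(1 - i\right) e^{\frac{5 \sqrt{2} \omega \left(-1 + i\right)}{3}}}{8000}
  Res_{z = \frac{5 \sqrt{2}}{3} - \frac{5 \sqrt{2} i}{3}} g(z) = \frac{243 \sqrt{2} i \left(1 + i\right) e^{- \frac{5 \sqrt{2} \omega \left(1 + i\right)}{3}}}{8000}
  F(ω) = -2πi·ΣRes = \frac{243 \sqrt{2} \pi \left(1 - i\right) \left(e^{\frac{10 \sqrt{2} i \omega}{3}} + i\right) e^{- \frac{5 \sqrt{2} \omega \left(1 + i\right)}{3}}}{4000} = \frac{243 \pi e^{- \frac{5 \sqrt{2} \omega}{3}} \sin{\left(\frac{5 \sqrt{2} \omega}{3} + \frac{\pi}{4} \right)}}{1000}

Case ω < 0 (upper half-plane, counterclockwise contour ⇒ F(ω) = +2πi·ΣRes):
  Res_{z = \frac{5 \sqrt{2}}{3} + \frac{5 \sqrt{2} i}{3}} g(z) = \frac{243 \sqrt{2} i \left(-1 + i\right) e^{\frac{5 \sqrt{2} \omega \left(1 - i\right)}{3}}}{8000}
  Res_{z = - \frac{5 \sqrt{2}}{3} + \frac{5 \sqrt{2} i}{3}} g(z) = \frac{243 \sqrt{2} \left(1 - i\right) e^{\frac{5 \sqrt{2} \omega \left(1 + i\right)}{3}}}{8000}
  F(ω) = 2πi·ΣRes = - \frac{243 \sqrt{2} i \pi \left(i \left(1 - i\right) e^{\frac{5 \sqrt{2} \omega \left(1 - i\right)}{3}} - \left(1 - i\right) e^{\frac{5 \sqrt{2} \omega \left(1 + i\right)}{3}}\right)}{4000} = \frac{243 \pi e^{\frac{5 \sqrt{2} \omega}{3}} \cos{\left(\frac{5 \sqrt{2} \omega}{3} + \frac{\pi}{4} \right)}}{1000}

Both cases combine into a single formula in |ω|:

F(ω) = \frac{243 \pi e^{- \frac{5 \sqrt{2} \left|{\omega}\right|}{3}} \sin{\left(\frac{5 \sqrt{2} \left|{\omega}\right|}{3} + \frac{\pi}{4} \right)}}{1000}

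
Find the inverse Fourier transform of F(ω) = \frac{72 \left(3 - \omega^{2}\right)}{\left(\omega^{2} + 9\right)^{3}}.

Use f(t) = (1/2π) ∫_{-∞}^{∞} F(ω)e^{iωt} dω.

f(t) = 2 t^{2} e^{- 3 \left|{t}\right|}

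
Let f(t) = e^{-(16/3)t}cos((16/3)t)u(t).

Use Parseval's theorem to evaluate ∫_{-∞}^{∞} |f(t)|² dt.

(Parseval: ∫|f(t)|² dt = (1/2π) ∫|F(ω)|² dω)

∫|f(t)|² dt = \frac{9}{128}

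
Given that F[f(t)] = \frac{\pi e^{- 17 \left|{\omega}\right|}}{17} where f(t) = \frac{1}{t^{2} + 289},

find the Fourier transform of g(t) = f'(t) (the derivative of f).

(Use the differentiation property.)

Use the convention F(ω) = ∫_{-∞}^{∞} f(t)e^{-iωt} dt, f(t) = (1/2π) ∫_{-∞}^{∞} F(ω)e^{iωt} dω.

F[g](ω) = \frac{i \pi \omega e^{- 17 \left|{\omega}\right|}}{17}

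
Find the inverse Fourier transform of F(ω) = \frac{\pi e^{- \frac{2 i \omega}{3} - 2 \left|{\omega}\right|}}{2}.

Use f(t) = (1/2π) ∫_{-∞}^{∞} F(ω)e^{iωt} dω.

f(t) = \frac{1}{\left(t - \frac{2}{3}\right)^{2} + 4}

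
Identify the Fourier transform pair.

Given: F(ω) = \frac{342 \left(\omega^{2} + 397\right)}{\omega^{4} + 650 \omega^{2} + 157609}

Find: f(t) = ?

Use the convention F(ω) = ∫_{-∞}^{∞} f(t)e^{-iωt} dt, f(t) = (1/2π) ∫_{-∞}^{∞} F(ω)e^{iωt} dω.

f(t) = 9 e^{- 19 \left|{t}\right|} \cos{\left(6 t \right)}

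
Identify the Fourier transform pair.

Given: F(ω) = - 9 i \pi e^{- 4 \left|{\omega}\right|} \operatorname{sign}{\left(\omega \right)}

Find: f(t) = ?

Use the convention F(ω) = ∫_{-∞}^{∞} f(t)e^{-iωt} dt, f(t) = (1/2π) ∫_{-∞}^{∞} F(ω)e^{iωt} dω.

f(t) = \frac{9 t}{t^{2} + 16}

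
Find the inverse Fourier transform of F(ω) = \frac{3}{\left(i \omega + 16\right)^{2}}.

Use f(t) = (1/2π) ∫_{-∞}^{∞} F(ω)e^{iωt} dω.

f(t) = 3 t e^{- 16 t} u\left(t\right)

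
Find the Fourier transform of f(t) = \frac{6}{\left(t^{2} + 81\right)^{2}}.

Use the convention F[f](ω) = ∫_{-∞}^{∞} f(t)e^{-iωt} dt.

F(ω) = \frac{\pi \left(9 \left|{\omega}\right| + 1\right) e^{- 9 \left|{\omega}\right|}}{243}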